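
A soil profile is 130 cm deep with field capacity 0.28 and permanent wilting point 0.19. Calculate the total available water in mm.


AWC = (FC - PWP) * d * 10
AWC = (0.28 - 0.19) * 130 * 10
AWC = 0.0900 * 130 * 10

117.0000 mm


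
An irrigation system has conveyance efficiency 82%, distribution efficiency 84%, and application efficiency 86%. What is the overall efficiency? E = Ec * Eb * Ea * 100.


Ec = 0.82, Eb = 0.84, Ea = 0.86
E = 0.82 * 0.84 * 0.86 * 100 = 59.2368%

59.2368 %


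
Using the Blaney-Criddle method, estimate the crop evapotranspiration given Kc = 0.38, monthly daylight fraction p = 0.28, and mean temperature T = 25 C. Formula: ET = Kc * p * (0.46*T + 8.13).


ET = Kc * p * (0.46*T + 8.13)
ET = 0.38 * 0.28 * (0.46*25 + 8.13)
ET = 0.38 * 0.28 * 19.6300

2.0886 mm/day


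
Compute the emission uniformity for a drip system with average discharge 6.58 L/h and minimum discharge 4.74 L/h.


EU = (q_min/q_avg)*100 = (4.74/6.58)*100 = 72.0365%

72.0365 %


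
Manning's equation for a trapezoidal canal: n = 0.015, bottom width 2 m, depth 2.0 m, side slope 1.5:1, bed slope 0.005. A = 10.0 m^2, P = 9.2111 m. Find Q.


R = A/P = 10.0/9.2111 = 1.085647
Q = (1/0.015) * 10.0 * 1.085647^(2/3) * 0.005^0.5

49.7950 m^3/s


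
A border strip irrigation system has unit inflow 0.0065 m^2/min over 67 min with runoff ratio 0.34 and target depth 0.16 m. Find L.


L = q*t/((1+r)*Z)
L = 0.0065*67/((1+0.34)*0.16)
L = 0.4355/0.2144

2.0312 m


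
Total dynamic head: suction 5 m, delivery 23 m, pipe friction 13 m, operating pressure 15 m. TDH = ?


TDH = Hs + Hd + hf + Hp = 5 + 23 + 13 + 15 = 56

56 m


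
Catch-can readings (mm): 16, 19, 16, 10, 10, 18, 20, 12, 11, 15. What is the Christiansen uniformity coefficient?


mean = 14.700000 mm
MAD = 3.160000 mm
CU = (1 - 3.160000/14.700000)*100

78.5034 %


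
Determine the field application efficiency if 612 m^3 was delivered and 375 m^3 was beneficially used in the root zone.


Ea = V_root / V_field * 100 = 375 / 612 * 100 = 61.2745%

61.2745 %


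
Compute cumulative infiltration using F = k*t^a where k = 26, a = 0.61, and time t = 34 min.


F = k * t^a = 26 * 34^0.61
F = 26 * 8.594134

223.4475 mm


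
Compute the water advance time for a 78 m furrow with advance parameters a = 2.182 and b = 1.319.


t = (L/a)^(1/b)
t = (78/2.182)^(1/1.319)
t = 35.747021^(1/1.319)

15.0518 min


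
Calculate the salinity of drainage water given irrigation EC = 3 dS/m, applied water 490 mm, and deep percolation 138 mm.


EC_dw = EC_iw * D_iw / D_dw
EC_dw = 3 * 490 / 138
EC_dw = 1470 / 138

10.6522 dS/m


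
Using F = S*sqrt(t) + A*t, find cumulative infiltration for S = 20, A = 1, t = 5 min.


F = S*sqrt(t) + A*t
F = 20*sqrt(5) + 1*5
F = 20*2.236068 + 5

49.7214 mm


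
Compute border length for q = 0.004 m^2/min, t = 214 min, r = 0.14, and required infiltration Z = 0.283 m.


L = q*t/((1+r)*Z)
L = 0.004*214/((1+0.14)*0.283)
L = 0.856/0.32262

2.6533 m


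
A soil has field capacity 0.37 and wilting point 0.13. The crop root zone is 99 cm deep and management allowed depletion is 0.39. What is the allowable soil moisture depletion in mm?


SMD = (FC - PWP) * d * MAD * 10
SMD = (0.37 - 0.13) * 99 * 0.39 * 10
SMD = 0.2400 * 99 * 0.39 * 10

92.6640 mm


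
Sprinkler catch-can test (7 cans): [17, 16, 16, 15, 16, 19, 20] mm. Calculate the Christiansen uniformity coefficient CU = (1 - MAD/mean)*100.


mean = 17.000000 mm
MAD = 1.428571 mm
CU = (1 - 1.428571/17.000000)*100

91.5966 %


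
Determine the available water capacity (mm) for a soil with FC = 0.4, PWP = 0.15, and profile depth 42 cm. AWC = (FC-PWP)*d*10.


AWC = (FC - PWP) * d * 10
AWC = (0.4 - 0.15) * 42 * 10
AWC = 0.2500 * 42 * 10

105.0000 mm


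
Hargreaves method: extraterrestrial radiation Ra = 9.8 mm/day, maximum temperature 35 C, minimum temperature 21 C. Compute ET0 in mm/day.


Tmean = (Tmax + Tmin)/2 = (35 + 21)/2 = 28.0
ET0 = 0.0023 * 9.8 * (28.0 + 17.8) * sqrt(35 - 21)
ET0 = 0.0023 * 9.8 * 45.8 * 3.741657

3.8626 mm/day


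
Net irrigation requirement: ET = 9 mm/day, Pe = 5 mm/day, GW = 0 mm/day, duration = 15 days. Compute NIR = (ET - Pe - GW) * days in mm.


Daily deficit = ET - Pe - GW = 9 - 5 - 0 = 4 mm/day
NIR = 4 * 15 = 60 mm

60.0000 mm


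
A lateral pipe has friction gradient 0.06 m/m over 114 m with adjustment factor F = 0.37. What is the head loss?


hf = J * L * F = 0.06 * 114 * 0.37 = 2.5308 m

2.5308 m


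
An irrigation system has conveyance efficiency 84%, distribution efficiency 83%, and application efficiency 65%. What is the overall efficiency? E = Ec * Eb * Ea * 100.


Ec = 0.84, Eb = 0.83, Ea = 0.65
E = 0.84 * 0.83 * 0.65 * 100 = 45.3180%

45.3180 %


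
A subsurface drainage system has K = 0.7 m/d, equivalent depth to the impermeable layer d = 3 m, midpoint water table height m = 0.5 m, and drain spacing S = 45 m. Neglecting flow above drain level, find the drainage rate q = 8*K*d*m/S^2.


q = 8*K*d*m/S^2
q = 8*0.7*3*0.5/45^2
q = 8.4000 / 2025

0.0041 m/d


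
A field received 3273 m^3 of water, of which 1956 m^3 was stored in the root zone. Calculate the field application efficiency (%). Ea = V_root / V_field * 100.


Ea = V_root / V_field * 100 = 1956 / 3273 * 100 = 59.7617%

59.7617 %


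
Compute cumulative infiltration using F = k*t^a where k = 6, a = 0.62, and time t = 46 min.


F = k * t^a = 6 * 46^0.62
F = 6 * 10.737665

64.4260 mm


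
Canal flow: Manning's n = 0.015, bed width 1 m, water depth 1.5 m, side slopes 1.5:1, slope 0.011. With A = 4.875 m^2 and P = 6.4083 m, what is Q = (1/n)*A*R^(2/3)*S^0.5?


R = A/P = 4.875/6.4083 = 0.760732
Q = (1/0.015) * 4.875 * 0.760732^(2/3) * 0.011^0.5

28.4054 m^3/s


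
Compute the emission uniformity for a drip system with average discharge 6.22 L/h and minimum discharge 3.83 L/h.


EU = (q_min/q_avg)*100 = (3.83/6.22)*100 = 61.5756%

61.5756 %


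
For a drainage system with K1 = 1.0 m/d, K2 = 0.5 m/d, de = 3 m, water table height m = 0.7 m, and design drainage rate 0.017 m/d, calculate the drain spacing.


S^2 = 8*K2*de*m/q + 4*K1*m^2/q
S^2 = 8*0.5*3*0.7/0.017 + 4*1.0*0.7^2/0.017
S = sqrt(609.4118)

24.6863 m


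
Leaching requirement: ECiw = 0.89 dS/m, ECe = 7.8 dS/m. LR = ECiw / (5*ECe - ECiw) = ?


LR = ECiw / (5*ECe - ECiw)
LR = 0.89 / (5*7.8 - 0.89)
LR = 0.89 / 38.1100

0.0234


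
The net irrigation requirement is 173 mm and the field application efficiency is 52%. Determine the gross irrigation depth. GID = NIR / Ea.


Ea = 52% = 0.52
GID = NIR / Ea = 173 / 0.52 = 332.6923 mm

332.6923 mm


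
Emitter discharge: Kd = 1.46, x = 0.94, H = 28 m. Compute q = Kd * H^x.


q = Kd * H^x = 1.46 * 28^0.94 = 1.46 * 22.926014

33.4720 L/h


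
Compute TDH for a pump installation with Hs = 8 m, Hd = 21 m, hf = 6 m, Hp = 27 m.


TDH = Hs + Hd + hf + Hp = 8 + 21 + 6 + 27 = 62

62 m


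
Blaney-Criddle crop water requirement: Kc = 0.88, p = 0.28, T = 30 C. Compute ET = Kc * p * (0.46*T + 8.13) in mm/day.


ET = Kc * p * (0.46*T + 8.13)
ET = 0.88 * 0.28 * (0.46*30 + 8.13)
ET = 0.88 * 0.28 * 21.9300

5.4036 mm/day


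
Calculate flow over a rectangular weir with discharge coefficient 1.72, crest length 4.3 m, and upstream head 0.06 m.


Q = C * L * H^(3/2) = 1.72 * 4.3 * 0.06^1.5 = 1.72 * 4.3 * 0.014697

0.1087 m^3/s


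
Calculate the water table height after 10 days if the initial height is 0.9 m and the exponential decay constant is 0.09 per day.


m = m0 * exp(-k*t)
m = 0.9 * exp(-0.09 * 10)
m = 0.9 * exp(-0.9000)

0.3659 m


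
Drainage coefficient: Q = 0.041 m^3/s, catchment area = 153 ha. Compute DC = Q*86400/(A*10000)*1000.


DC = Q * 86400 / (A * 10000) * 1000
DC = 0.041 * 86400 / (153 * 10000) * 1000
DC = 3542400.0000 / 1530000

2.3153 mm/day


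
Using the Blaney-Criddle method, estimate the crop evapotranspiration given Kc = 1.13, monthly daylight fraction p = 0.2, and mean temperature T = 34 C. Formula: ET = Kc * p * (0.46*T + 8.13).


ET = Kc * p * (0.46*T + 8.13)
ET = 1.13 * 0.2 * (0.46*34 + 8.13)
ET = 1.13 * 0.2 * 23.7700

5.3720 mm/day


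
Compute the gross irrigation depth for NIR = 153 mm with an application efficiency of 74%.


Ea = 74% = 0.74
GID = NIR / Ea = 153 / 0.74 = 206.7568 mm

206.7568 mm


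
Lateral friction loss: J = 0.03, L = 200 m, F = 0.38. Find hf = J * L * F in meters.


hf = J * L * F = 0.03 * 200 * 0.38 = 2.2800 m

2.2800 m


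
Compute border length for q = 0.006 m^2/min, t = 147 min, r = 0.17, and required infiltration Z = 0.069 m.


L = q*t/((1+r)*Z)
L = 0.006*147/((1+0.17)*0.069)
L = 0.882/0.08073

10.9253 m


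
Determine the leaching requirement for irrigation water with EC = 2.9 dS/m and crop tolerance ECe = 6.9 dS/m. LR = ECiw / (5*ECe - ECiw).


LR = ECiw / (5*ECe - ECiw)
LR = 2.9 / (5*6.9 - 2.9)
LR = 2.9 / 31.6000

0.0918


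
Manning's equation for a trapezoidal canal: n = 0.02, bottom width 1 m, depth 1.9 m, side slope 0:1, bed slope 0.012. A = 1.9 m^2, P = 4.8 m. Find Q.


R = A/P = 1.9/4.8 = 0.395833
Q = (1/0.02) * 1.9 * 0.395833^(2/3) * 0.012^0.5

5.6103 m^3/s


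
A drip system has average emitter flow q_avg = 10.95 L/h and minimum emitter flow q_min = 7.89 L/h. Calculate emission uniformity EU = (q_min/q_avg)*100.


EU = (q_min/q_avg)*100 = (7.89/10.95)*100 = 72.0548%

72.0548 %


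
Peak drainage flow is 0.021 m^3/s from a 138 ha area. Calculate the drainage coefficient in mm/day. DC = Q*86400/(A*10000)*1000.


DC = Q * 86400 / (A * 10000) * 1000
DC = 0.021 * 86400 / (138 * 10000) * 1000
DC = 1814400.0000 / 1380000

1.3148 mm/day


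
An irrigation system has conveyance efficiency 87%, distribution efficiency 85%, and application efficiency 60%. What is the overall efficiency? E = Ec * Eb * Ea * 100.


Ec = 0.87, Eb = 0.85, Ea = 0.6
E = 0.87 * 0.85 * 0.6 * 100 = 44.3700%

44.3700 %


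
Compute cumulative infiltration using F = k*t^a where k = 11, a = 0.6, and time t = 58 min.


F = k * t^a = 11 * 58^0.6
F = 11 * 11.430278

125.7331 mm


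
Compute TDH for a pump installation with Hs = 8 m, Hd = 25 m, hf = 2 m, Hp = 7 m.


TDH = Hs + Hd + hf + Hp = 8 + 25 + 2 + 7 = 42

42 m


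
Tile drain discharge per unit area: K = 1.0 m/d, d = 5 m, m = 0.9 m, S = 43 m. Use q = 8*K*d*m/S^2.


q = 8*K*d*m/S^2
q = 8*1.0*5*0.9/43^2
q = 36.0000 / 1849

0.0195 m/d


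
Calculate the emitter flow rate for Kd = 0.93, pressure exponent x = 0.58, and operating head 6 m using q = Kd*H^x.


q = Kd * H^x = 0.93 * 6^0.58 = 0.93 * 2.827012

2.6291 L/h


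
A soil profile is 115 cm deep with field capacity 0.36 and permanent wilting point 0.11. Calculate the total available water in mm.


AWC = (FC - PWP) * d * 10
AWC = (0.36 - 0.11) * 115 * 10
AWC = 0.2500 * 115 * 10

287.5000 mm


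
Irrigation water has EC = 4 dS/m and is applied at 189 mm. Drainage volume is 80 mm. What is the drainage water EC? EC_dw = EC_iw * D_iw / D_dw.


EC_dw = EC_iw * D_iw / D_dw
EC_dw = 4 * 189 / 80
EC_dw = 756 / 80

9.4500 dS/m


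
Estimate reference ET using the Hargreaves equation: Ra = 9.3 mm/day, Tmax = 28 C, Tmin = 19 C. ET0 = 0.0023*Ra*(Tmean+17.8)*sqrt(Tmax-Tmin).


Tmean = (Tmax + Tmin)/2 = (28 + 19)/2 = 23.5
ET0 = 0.0023 * 9.3 * (23.5 + 17.8) * sqrt(28 - 19)
ET0 = 0.0023 * 9.3 * 41.3 * 3.000000

2.6502 mm/day


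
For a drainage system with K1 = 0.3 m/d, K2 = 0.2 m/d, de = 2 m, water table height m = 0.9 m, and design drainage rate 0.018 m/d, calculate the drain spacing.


S^2 = 8*K2*de*m/q + 4*K1*m^2/q
S^2 = 8*0.2*2*0.9/0.018 + 4*0.3*0.9^2/0.018
S = sqrt(214.0000)

14.6287 m


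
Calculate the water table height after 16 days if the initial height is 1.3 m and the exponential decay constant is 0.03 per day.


m = m0 * exp(-k*t)
m = 1.3 * exp(-0.03 * 16)
m = 1.3 * exp(-0.4800)

0.8044 m


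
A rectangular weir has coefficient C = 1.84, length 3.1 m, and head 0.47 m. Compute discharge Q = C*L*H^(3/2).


Q = C * L * H^(3/2) = 1.84 * 3.1 * 0.47^1.5 = 1.84 * 3.1 * 0.322216

1.8379 m^3/s


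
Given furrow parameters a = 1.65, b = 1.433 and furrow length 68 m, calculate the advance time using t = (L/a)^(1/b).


t = (L/a)^(1/b)
t = (68/1.65)^(1/1.433)
t = 41.212121^(1/1.433)

13.3975 min


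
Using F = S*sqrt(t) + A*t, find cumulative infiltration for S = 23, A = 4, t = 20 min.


F = S*sqrt(t) + A*t
F = 23*sqrt(20) + 4*20
F = 23*4.472136 + 80

182.8591 mm


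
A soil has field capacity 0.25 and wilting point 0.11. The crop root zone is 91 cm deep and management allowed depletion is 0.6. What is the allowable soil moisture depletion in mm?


SMD = (FC - PWP) * d * MAD * 10
SMD = (0.25 - 0.11) * 91 * 0.6 * 10
SMD = 0.1400 * 91 * 0.6 * 10

76.4400 mm


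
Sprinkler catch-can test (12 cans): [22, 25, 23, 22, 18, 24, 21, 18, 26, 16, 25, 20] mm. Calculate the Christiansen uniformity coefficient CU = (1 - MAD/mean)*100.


mean = 21.666667 mm
MAD = 2.555556 mm
CU = (1 - 2.555556/21.666667)*100

88.2051 %


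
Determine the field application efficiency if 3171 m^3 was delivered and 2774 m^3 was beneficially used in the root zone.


Ea = V_root / V_field * 100 = 2774 / 3171 * 100 = 87.4803%

87.4803 %


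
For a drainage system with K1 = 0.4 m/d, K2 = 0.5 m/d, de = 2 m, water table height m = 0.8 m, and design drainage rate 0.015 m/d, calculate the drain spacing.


S^2 = 8*K2*de*m/q + 4*K1*m^2/q
S^2 = 8*0.5*2*0.8/0.015 + 4*0.4*0.8^2/0.015
S = sqrt(494.9333)

22.2471 m


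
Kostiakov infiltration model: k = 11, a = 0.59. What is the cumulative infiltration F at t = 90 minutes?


F = k * t^a = 11 * 90^0.59
F = 11 * 14.223389

156.4573 mm


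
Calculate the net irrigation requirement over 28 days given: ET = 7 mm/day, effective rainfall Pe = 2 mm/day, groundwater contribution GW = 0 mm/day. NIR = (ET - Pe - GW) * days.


Daily deficit = ET - Pe - GW = 7 - 2 - 0 = 5 mm/day
NIR = 5 * 28 = 140 mm

140.0000 mm


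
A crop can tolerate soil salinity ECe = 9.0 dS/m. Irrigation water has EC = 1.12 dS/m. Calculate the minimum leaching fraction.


LR = ECiw / (5*ECe - ECiw)
LR = 1.12 / (5*9.0 - 1.12)
LR = 1.12 / 43.8800

0.0255


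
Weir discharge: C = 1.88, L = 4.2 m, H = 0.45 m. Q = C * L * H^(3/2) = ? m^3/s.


Q = C * L * H^(3/2) = 1.88 * 4.2 * 0.45^1.5 = 1.88 * 4.2 * 0.301869

2.3836 m^3/s


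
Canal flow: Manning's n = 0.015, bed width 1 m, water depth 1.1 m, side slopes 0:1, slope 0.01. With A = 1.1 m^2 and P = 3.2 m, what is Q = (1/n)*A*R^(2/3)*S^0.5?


R = A/P = 1.1/3.2 = 0.343750
Q = (1/0.015) * 1.1 * 0.343750^(2/3) * 0.01^0.5

3.5986 m^3/s


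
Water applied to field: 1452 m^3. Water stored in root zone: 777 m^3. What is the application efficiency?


Ea = V_root / V_field * 100 = 777 / 1452 * 100 = 53.5124%

53.5124 %


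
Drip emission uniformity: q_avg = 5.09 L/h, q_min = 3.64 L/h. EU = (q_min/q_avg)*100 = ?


EU = (q_min/q_avg)*100 = (3.64/5.09)*100 = 71.5128%

71.5128 %


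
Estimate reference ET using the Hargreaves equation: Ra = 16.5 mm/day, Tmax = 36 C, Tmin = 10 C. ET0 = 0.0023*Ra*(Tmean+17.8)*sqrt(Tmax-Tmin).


Tmean = (Tmax + Tmin)/2 = (36 + 10)/2 = 23.0
ET0 = 0.0023 * 16.5 * (23.0 + 17.8) * sqrt(36 - 10)
ET0 = 0.0023 * 16.5 * 40.8 * 5.099020

7.8951 mm/day


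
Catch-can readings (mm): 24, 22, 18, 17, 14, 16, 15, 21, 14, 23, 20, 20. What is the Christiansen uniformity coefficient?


mean = 18.666667 mm
MAD = 3.000000 mm
CU = (1 - 3.000000/18.666667)*100

83.9286 %


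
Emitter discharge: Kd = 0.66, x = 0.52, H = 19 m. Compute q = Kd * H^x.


q = Kd * H^x = 0.66 * 19^0.52 = 0.66 * 4.623298

3.0514 L/h


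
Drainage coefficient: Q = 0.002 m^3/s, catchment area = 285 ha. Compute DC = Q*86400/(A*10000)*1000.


DC = Q * 86400 / (A * 10000) * 1000
DC = 0.002 * 86400 / (285 * 10000) * 1000
DC = 172800.0000 / 2850000

0.0606 mm/day


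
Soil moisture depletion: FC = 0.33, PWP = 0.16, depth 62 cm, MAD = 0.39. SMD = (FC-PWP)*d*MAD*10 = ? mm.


SMD = (FC - PWP) * d * MAD * 10
SMD = (0.33 - 0.16) * 62 * 0.39 * 10
SMD = 0.1700 * 62 * 0.39 * 10

41.1060 mm


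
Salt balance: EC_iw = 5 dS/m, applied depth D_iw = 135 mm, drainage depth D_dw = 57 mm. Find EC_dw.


EC_dw = EC_iw * D_iw / D_dw
EC_dw = 5 * 135 / 57
EC_dw = 675 / 57

11.8421 dS/m


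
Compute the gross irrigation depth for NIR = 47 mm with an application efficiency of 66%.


Ea = 66% = 0.66
GID = NIR / Ea = 47 / 0.66 = 71.2121 mm

71.2121 mm


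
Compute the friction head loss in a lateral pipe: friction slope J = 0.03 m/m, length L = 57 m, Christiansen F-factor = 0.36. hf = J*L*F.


hf = J * L * F = 0.03 * 57 * 0.36 = 0.6156 m

0.6156 m


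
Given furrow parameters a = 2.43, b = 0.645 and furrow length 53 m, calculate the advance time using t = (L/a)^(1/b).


t = (L/a)^(1/b)
t = (53/2.43)^(1/0.645)
t = 21.810700^(1/0.645)

118.9753 min


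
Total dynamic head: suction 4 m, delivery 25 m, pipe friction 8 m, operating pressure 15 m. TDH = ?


TDH = Hs + Hd + hf + Hp = 4 + 25 + 8 + 15 = 52

52 m


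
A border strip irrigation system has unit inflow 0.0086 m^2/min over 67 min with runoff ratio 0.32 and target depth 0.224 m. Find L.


L = q*t/((1+r)*Z)
L = 0.0086*67/((1+0.32)*0.224)
L = 0.5762/0.29568

1.9487 m


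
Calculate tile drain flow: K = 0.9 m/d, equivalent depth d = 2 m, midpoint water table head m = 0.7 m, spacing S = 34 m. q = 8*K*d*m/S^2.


q = 8*K*d*m/S^2
q = 8*0.9*2*0.7/34^2
q = 10.0800 / 1156

0.0087 m/d


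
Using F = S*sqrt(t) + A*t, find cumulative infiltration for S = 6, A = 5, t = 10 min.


F = S*sqrt(t) + A*t
F = 6*sqrt(10) + 5*10
F = 6*3.162278 + 50

68.9737 mm


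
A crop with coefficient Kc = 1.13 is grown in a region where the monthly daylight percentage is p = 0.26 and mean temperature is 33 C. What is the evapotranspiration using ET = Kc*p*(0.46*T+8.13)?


ET = Kc * p * (0.46*T + 8.13)
ET = 1.13 * 0.26 * (0.46*33 + 8.13)
ET = 1.13 * 0.26 * 23.3100

6.8485 mm/day


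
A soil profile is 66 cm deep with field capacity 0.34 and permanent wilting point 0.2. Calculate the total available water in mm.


AWC = (FC - PWP) * d * 10
AWC = (0.34 - 0.2) * 66 * 10
AWC = 0.1400 * 66 * 10

92.4000 mm


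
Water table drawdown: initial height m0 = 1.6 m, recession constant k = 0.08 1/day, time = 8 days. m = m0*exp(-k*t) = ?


m = m0 * exp(-k*t)
m = 1.6 * exp(-0.08 * 8)
m = 1.6 * exp(-0.6400)

0.8437 m


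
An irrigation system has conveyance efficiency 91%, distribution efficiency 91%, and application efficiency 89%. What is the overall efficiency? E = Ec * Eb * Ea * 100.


Ec = 0.91, Eb = 0.91, Ea = 0.89
E = 0.91 * 0.91 * 0.89 * 100 = 73.7009%

73.7009 %


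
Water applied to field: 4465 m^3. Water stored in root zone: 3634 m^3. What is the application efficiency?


Ea = V_root / V_field * 100 = 3634 / 4465 * 100 = 81.3886%

81.3886 %


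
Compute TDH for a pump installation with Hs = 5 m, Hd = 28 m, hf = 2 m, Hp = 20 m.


TDH = Hs + Hd + hf + Hp = 5 + 28 + 2 + 20 = 55

55 m


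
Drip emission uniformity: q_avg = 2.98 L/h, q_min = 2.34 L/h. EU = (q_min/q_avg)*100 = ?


EU = (q_min/q_avg)*100 = (2.34/2.98)*100 = 78.5235%

78.5235 %


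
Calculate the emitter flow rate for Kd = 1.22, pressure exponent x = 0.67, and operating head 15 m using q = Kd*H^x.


q = Kd * H^x = 1.22 * 15^0.67 = 1.22 * 6.137354

7.4876 L/h


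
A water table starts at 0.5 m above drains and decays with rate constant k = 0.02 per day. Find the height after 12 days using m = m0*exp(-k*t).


m = m0 * exp(-k*t)
m = 0.5 * exp(-0.02 * 12)
m = 0.5 * exp(-0.2400)

0.3933 m


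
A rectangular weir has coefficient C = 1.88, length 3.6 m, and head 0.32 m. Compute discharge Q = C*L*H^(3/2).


Q = C * L * H^(3/2) = 1.88 * 3.6 * 0.32^1.5 = 1.88 * 3.6 * 0.181019

1.2251 m^3/s


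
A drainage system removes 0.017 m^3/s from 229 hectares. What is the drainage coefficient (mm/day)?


DC = Q * 86400 / (A * 10000) * 1000
DC = 0.017 * 86400 / (229 * 10000) * 1000
DC = 1468800.0000 / 2290000

0.6414 mm/day


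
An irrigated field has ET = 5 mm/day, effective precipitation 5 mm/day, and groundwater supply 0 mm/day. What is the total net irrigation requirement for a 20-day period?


Daily deficit = ET - Pe - GW = 5 - 5 - 0 = 0 mm/day
NIR = 0 * 20 = 0 mm

0 mm


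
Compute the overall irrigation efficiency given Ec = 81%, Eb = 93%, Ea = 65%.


Ec = 0.81, Eb = 0.93, Ea = 0.65
E = 0.81 * 0.93 * 0.65 * 100 = 48.9645%

48.9645 %


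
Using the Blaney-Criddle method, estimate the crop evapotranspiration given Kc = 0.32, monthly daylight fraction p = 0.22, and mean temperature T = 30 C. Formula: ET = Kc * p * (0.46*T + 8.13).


ET = Kc * p * (0.46*T + 8.13)
ET = 0.32 * 0.22 * (0.46*30 + 8.13)
ET = 0.32 * 0.22 * 21.9300

1.5439 mm/day


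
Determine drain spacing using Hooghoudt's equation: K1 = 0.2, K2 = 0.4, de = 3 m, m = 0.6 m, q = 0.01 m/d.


S^2 = 8*K2*de*m/q + 4*K1*m^2/q
S^2 = 8*0.4*3*0.6/0.01 + 4*0.2*0.6^2/0.01
S = sqrt(604.8000)

24.5927 m


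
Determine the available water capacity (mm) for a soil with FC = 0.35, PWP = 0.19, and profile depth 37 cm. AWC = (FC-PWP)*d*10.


AWC = (FC - PWP) * d * 10
AWC = (0.35 - 0.19) * 37 * 10
AWC = 0.1600 * 37 * 10

59.2000 mm


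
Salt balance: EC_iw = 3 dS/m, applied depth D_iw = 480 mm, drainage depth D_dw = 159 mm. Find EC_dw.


EC_dw = EC_iw * D_iw / D_dw
EC_dw = 3 * 480 / 159
EC_dw = 1440 / 159

9.0566 dS/m


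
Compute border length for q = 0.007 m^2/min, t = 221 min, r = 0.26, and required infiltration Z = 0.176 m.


L = q*t/((1+r)*Z)
L = 0.007*221/((1+0.26)*0.176)
L = 1.547/0.22176

6.9760 m


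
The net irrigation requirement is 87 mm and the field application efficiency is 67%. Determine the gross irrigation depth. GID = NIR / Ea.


Ea = 67% = 0.67
GID = NIR / Ea = 87 / 0.67 = 129.8507 mm

129.8507 mm


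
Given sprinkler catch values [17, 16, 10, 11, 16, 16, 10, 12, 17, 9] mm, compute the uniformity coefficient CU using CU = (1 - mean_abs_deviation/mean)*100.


mean = 13.400000 mm
MAD = 3.000000 mm
CU = (1 - 3.000000/13.400000)*100

77.6119 %


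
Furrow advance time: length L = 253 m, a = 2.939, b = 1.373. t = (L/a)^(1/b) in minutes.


t = (L/a)^(1/b)
t = (253/2.939)^(1/1.373)
t = 86.083702^(1/1.373)

25.6605 min


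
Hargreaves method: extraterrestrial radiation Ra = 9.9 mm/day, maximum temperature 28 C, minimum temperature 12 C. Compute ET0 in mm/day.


Tmean = (Tmax + Tmin)/2 = (28 + 12)/2 = 20.0
ET0 = 0.0023 * 9.9 * (20.0 + 17.8) * sqrt(28 - 12)
ET0 = 0.0023 * 9.9 * 37.8 * 4.000000

3.4428 mm/day


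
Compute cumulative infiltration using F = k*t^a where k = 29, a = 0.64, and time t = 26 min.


F = k * t^a = 29 * 26^0.64
F = 29 * 8.046054

233.3356 mm


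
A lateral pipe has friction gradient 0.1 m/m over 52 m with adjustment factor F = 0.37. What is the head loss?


hf = J * L * F = 0.1 * 52 * 0.37 = 1.9240 m

1.9240 m


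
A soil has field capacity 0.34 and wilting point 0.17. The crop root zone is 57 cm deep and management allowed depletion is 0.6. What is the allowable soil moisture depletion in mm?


SMD = (FC - PWP) * d * MAD * 10
SMD = (0.34 - 0.17) * 57 * 0.6 * 10
SMD = 0.1700 * 57 * 0.6 * 10

58.1400 mm


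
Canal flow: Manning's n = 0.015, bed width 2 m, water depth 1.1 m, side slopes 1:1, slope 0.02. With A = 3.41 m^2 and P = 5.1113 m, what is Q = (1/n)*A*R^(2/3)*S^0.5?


R = A/P = 3.41/5.1113 = 0.667149
Q = (1/0.015) * 3.41 * 0.667149^(2/3) * 0.02^0.5

24.5467 m^3/s


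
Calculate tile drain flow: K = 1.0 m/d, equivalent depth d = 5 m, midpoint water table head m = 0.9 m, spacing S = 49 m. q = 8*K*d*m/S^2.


q = 8*K*d*m/S^2
q = 8*1.0*5*0.9/49^2
q = 36.0000 / 2401

0.0150 m/d


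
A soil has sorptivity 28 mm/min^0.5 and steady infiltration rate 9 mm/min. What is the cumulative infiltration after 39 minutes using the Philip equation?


F = S*sqrt(t) + A*t
F = 28*sqrt(39) + 9*39
F = 28*6.244998 + 351

525.8599 mm


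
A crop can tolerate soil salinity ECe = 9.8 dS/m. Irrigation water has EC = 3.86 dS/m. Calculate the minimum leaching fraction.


LR = ECiw / (5*ECe - ECiw)
LR = 3.86 / (5*9.8 - 3.86)
LR = 3.86 / 45.1400

0.0855


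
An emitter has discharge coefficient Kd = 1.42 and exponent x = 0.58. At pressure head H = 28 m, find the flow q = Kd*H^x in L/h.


q = Kd * H^x = 1.42 * 28^0.58 = 1.42 * 6.907989

9.8093 L/h


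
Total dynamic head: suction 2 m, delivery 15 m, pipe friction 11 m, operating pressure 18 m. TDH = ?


TDH = Hs + Hd + hf + Hp = 2 + 15 + 11 + 18 = 46

46 m


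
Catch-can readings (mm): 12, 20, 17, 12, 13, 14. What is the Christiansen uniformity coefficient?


mean = 14.666667 mm
MAD = 2.555556 mm
CU = (1 - 2.555556/14.666667)*100

82.5758 %


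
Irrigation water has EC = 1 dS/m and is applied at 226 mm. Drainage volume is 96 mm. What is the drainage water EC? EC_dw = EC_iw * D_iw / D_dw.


EC_dw = EC_iw * D_iw / D_dw
EC_dw = 1 * 226 / 96
EC_dw = 226 / 96

2.3542 dS/m


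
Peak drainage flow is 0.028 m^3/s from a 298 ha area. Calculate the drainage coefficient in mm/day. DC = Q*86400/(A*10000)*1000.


DC = Q * 86400 / (A * 10000) * 1000
DC = 0.028 * 86400 / (298 * 10000) * 1000
DC = 2419200.0000 / 2980000

0.8118 mm/day


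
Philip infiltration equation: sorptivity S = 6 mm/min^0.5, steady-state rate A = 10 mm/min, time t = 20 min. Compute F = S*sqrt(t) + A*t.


F = S*sqrt(t) + A*t
F = 6*sqrt(20) + 10*20
F = 6*4.472136 + 200

226.8328 mm


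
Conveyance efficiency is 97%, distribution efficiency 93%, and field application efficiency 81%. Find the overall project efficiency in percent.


Ec = 0.97, Eb = 0.93, Ea = 0.81
E = 0.97 * 0.93 * 0.81 * 100 = 73.0701%

73.0701 %


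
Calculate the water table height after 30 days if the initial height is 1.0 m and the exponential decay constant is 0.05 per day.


m = m0 * exp(-k*t)
m = 1.0 * exp(-0.05 * 30)
m = 1.0 * exp(-1.5000)

0.2231 m


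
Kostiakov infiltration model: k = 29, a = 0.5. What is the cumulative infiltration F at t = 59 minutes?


F = k * t^a = 29 * 59^0.5
F = 29 * 7.681146

222.7532 mm


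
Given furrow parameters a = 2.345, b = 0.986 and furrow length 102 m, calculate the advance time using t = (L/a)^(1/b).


t = (L/a)^(1/b)
t = (102/2.345)^(1/0.986)
t = 43.496802^(1/0.986)

45.8904 min


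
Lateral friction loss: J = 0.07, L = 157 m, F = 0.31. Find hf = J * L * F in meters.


hf = J * L * F = 0.07 * 157 * 0.31 = 3.4069 m

3.4069 m


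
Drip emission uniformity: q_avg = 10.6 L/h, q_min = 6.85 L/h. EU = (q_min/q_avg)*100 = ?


EU = (q_min/q_avg)*100 = (6.85/10.6)*100 = 64.6226%

64.6226 %


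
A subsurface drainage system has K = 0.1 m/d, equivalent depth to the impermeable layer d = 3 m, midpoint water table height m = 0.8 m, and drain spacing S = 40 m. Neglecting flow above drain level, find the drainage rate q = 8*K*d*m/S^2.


q = 8*K*d*m/S^2
q = 8*0.1*3*0.8/40^2
q = 1.9200 / 1600

0.0012 m/d


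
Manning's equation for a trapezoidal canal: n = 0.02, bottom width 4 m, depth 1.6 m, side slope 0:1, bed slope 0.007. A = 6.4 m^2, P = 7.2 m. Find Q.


R = A/P = 6.4/7.2 = 0.888889
Q = (1/0.02) * 6.4 * 0.888889^(2/3) * 0.007^0.5

24.7513 m^3/s


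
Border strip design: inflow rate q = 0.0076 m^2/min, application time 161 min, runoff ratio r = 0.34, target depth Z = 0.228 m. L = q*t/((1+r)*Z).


L = q*t/((1+r)*Z)
L = 0.0076*161/((1+0.34)*0.228)
L = 1.2236/0.30552

4.0050 m


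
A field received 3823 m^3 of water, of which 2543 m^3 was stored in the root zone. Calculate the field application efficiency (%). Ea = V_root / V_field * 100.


Ea = V_root / V_field * 100 = 2543 / 3823 * 100 = 66.5184%

66.5184 %


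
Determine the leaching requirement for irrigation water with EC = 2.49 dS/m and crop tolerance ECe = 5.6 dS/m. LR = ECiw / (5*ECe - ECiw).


LR = ECiw / (5*ECe - ECiw)
LR = 2.49 / (5*5.6 - 2.49)
LR = 2.49 / 25.5100

0.0976


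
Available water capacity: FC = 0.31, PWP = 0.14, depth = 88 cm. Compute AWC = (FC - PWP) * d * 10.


AWC = (FC - PWP) * d * 10
AWC = (0.31 - 0.14) * 88 * 10
AWC = 0.1700 * 88 * 10

149.6000 mm


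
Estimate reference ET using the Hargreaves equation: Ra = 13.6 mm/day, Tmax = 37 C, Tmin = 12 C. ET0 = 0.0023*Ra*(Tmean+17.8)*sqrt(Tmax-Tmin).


Tmean = (Tmax + Tmin)/2 = (37 + 12)/2 = 24.5
ET0 = 0.0023 * 13.6 * (24.5 + 17.8) * sqrt(37 - 12)
ET0 = 0.0023 * 13.6 * 42.3 * 5.000000

6.6157 mm/day


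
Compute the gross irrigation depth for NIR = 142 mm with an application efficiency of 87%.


Ea = 87% = 0.87
GID = NIR / Ea = 142 / 0.87 = 163.2184 mm

163.2184 mm


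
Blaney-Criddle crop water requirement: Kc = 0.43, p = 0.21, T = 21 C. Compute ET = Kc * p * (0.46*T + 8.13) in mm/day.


ET = Kc * p * (0.46*T + 8.13)
ET = 0.43 * 0.21 * (0.46*21 + 8.13)
ET = 0.43 * 0.21 * 17.7900

1.6064 mm/day


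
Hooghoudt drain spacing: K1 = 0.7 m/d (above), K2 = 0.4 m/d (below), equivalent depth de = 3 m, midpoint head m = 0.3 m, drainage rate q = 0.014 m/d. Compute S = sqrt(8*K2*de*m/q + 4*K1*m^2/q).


S^2 = 8*K2*de*m/q + 4*K1*m^2/q
S^2 = 8*0.4*3*0.3/0.014 + 4*0.7*0.3^2/0.014
S = sqrt(223.7143)

14.9571 m


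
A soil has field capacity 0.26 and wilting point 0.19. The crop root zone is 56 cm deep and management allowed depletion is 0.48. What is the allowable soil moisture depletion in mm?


SMD = (FC - PWP) * d * MAD * 10
SMD = (0.26 - 0.19) * 56 * 0.48 * 10
SMD = 0.0700 * 56 * 0.48 * 10

18.8160 mm


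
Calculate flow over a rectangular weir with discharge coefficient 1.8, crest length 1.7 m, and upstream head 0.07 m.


Q = C * L * H^(3/2) = 1.8 * 1.7 * 0.07^1.5 = 1.8 * 1.7 * 0.018520

0.0567 m^3/s


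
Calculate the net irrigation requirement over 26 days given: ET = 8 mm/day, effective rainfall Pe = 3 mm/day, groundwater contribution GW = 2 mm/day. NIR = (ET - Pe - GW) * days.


Daily deficit = ET - Pe - GW = 8 - 3 - 2 = 3 mm/day
NIR = 3 * 26 = 78 mm

78.0000 mm


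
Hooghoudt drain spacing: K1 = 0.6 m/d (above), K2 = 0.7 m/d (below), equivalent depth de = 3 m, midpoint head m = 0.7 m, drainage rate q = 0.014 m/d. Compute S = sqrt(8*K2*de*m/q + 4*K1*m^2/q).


S^2 = 8*K2*de*m/q + 4*K1*m^2/q
S^2 = 8*0.7*3*0.7/0.014 + 4*0.6*0.7^2/0.014
S = sqrt(924.0000)

30.3974 m


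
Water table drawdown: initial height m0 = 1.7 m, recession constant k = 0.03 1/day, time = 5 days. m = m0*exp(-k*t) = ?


m = m0 * exp(-k*t)
m = 1.7 * exp(-0.03 * 5)
m = 1.7 * exp(-0.1500)

1.4632 m


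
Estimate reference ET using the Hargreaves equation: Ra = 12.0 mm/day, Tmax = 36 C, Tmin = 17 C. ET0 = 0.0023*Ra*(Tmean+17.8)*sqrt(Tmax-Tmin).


Tmean = (Tmax + Tmin)/2 = (36 + 17)/2 = 26.5
ET0 = 0.0023 * 12.0 * (26.5 + 17.8) * sqrt(36 - 17)
ET0 = 0.0023 * 12.0 * 44.3 * 4.358899

5.3295 mm/day


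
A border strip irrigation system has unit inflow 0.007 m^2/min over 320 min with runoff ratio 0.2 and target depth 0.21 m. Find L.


L = q*t/((1+r)*Z)
L = 0.007*320/((1+0.2)*0.21)
L = 2.24/0.252

8.8889 m


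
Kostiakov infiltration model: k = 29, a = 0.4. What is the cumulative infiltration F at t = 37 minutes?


F = k * t^a = 29 * 37^0.4
F = 29 * 4.239169

122.9359 mm


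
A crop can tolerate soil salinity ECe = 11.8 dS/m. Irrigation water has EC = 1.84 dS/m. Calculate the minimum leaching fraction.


LR = ECiw / (5*ECe - ECiw)
LR = 1.84 / (5*11.8 - 1.84)
LR = 1.84 / 57.1600

0.0322


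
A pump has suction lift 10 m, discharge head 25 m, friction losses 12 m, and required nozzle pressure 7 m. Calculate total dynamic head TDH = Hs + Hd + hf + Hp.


TDH = Hs + Hd + hf + Hp = 10 + 25 + 12 + 7 = 54

54 m


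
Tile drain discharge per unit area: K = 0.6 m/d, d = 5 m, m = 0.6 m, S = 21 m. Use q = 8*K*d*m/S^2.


q = 8*K*d*m/S^2
q = 8*0.6*5*0.6/21^2
q = 14.4000 / 441

0.0327 m/d


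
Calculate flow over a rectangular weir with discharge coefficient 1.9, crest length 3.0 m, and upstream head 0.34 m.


Q = C * L * H^(3/2) = 1.9 * 3.0 * 0.34^1.5 = 1.9 * 3.0 * 0.198252

1.1300 m^3/s


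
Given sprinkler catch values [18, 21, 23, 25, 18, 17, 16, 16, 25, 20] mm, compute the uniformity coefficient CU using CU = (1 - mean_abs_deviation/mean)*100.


mean = 19.900000 mm
MAD = 2.900000 mm
CU = (1 - 2.900000/19.900000)*100

85.4271 %


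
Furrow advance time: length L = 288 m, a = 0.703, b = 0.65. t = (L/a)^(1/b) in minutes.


t = (L/a)^(1/b)
t = (288/0.703)^(1/0.65)
t = 409.672831^(1/0.65)

10450.4285 min


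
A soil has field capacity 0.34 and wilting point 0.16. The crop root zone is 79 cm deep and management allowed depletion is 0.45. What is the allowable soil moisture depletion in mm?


SMD = (FC - PWP) * d * MAD * 10
SMD = (0.34 - 0.16) * 79 * 0.45 * 10
SMD = 0.1800 * 79 * 0.45 * 10

63.9900 mm


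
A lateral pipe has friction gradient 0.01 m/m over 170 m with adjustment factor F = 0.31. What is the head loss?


hf = J * L * F = 0.01 * 170 * 0.31 = 0.5270 m

0.5270 m


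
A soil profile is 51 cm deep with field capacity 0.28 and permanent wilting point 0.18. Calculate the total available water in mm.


AWC = (FC - PWP) * d * 10
AWC = (0.28 - 0.18) * 51 * 10
AWC = 0.1000 * 51 * 10

51.0000 mm


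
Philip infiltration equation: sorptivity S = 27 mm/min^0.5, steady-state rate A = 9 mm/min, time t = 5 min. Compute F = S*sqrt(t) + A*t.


F = S*sqrt(t) + A*t
F = 27*sqrt(5) + 9*5
F = 27*2.236068 + 45

105.3738 mm


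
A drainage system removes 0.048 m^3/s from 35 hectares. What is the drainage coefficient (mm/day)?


DC = Q * 86400 / (A * 10000) * 1000
DC = 0.048 * 86400 / (35 * 10000) * 1000
DC = 4147200.0000 / 350000

11.8491 mm/day


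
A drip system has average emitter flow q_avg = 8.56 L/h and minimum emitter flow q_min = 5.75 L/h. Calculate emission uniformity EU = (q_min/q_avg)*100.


EU = (q_min/q_avg)*100 = (5.75/8.56)*100 = 67.1729%

67.1729 %


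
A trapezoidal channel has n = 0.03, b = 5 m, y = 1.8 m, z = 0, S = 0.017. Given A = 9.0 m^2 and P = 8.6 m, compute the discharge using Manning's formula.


R = A/P = 9.0/8.6 = 1.046512
Q = (1/0.03) * 9.0 * 1.046512^(2/3) * 0.017^0.5

40.3189 m^3/s


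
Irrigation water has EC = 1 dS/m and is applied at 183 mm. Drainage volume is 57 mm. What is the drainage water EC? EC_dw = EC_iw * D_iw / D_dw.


EC_dw = EC_iw * D_iw / D_dw
EC_dw = 1 * 183 / 57
EC_dw = 183 / 57

3.2105 dS/m


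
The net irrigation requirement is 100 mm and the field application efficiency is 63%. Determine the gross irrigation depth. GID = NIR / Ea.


Ea = 63% = 0.63
GID = NIR / Ea = 100 / 0.63 = 158.7302 mm

158.7302 mm


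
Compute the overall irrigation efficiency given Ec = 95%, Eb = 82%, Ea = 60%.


Ec = 0.95, Eb = 0.82, Ea = 0.6
E = 0.95 * 0.82 * 0.6 * 100 = 46.7400%

46.7400 %


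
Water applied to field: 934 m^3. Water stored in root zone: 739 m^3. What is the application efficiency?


Ea = V_root / V_field * 100 = 739 / 934 * 100 = 79.1221%

79.1221 %


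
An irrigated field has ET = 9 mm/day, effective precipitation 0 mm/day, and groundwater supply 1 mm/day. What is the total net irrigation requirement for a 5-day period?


Daily deficit = ET - Pe - GW = 9 - 0 - 1 = 8 mm/day
NIR = 8 * 5 = 40 mm

40.0000 mm


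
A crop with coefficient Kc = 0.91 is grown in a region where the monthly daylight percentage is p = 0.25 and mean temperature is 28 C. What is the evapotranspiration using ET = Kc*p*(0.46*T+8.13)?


ET = Kc * p * (0.46*T + 8.13)
ET = 0.91 * 0.25 * (0.46*28 + 8.13)
ET = 0.91 * 0.25 * 21.0100

4.7798 mm/day


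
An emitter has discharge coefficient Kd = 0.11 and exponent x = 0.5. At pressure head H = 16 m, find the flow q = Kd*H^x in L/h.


q = Kd * H^x = 0.11 * 16^0.5 = 0.11 * 4.000000

0.4400 L/h


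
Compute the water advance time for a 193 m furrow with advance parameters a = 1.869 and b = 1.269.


t = (L/a)^(1/b)
t = (193/1.869)^(1/1.269)
t = 103.263777^(1/1.269)

38.6399 min


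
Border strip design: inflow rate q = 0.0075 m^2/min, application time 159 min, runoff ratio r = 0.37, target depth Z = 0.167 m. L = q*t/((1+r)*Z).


L = q*t/((1+r)*Z)
L = 0.0075*159/((1+0.37)*0.167)
L = 1.1925/0.22879

5.2122 m


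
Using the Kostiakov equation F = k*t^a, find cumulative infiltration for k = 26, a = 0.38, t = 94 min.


F = k * t^a = 26 * 94^0.38
F = 26 * 5.620676

146.1376 mm


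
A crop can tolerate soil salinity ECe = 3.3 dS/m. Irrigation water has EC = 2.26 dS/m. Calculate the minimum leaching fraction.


LR = ECiw / (5*ECe - ECiw)
LR = 2.26 / (5*3.3 - 2.26)
LR = 2.26 / 14.2400

0.1587


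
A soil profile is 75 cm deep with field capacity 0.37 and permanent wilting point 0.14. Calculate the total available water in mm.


AWC = (FC - PWP) * d * 10
AWC = (0.37 - 0.14) * 75 * 10
AWC = 0.2300 * 75 * 10

172.5000 mm


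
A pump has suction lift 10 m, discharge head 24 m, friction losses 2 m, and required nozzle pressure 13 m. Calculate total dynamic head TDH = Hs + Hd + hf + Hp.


TDH = Hs + Hd + hf + Hp = 10 + 24 + 2 + 13 = 49

49 m


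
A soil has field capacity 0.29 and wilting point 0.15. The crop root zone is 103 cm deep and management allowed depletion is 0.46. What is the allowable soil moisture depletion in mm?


SMD = (FC - PWP) * d * MAD * 10
SMD = (0.29 - 0.15) * 103 * 0.46 * 10
SMD = 0.1400 * 103 * 0.46 * 10

66.3320 mm


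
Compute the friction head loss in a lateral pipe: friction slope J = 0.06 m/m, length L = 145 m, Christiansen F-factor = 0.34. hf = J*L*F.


hf = J * L * F = 0.06 * 145 * 0.34 = 2.9580 m

2.9580 m


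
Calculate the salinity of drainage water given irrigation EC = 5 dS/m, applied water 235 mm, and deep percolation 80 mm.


EC_dw = EC_iw * D_iw / D_dw
EC_dw = 5 * 235 / 80
EC_dw = 1175 / 80

14.6875 dS/m


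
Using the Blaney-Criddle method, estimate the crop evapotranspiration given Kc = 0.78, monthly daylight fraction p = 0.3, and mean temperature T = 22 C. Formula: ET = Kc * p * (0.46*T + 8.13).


ET = Kc * p * (0.46*T + 8.13)
ET = 0.78 * 0.3 * (0.46*22 + 8.13)
ET = 0.78 * 0.3 * 18.2500

4.2705 mm/day


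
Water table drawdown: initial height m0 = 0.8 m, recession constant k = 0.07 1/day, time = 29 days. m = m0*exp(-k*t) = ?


m = m0 * exp(-k*t)
m = 0.8 * exp(-0.07 * 29)
m = 0.8 * exp(-2.0300)

0.1051 m


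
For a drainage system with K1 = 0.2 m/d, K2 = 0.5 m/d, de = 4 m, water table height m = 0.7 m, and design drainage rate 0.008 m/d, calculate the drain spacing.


S^2 = 8*K2*de*m/q + 4*K1*m^2/q
S^2 = 8*0.5*4*0.7/0.008 + 4*0.2*0.7^2/0.008
S = sqrt(1449.0000)

38.0657 m


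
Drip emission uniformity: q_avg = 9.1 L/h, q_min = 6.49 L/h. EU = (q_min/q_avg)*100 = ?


EU = (q_min/q_avg)*100 = (6.49/9.1)*100 = 71.3187%

71.3187 %


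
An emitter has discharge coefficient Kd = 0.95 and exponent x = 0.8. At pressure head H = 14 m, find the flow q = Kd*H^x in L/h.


q = Kd * H^x = 0.95 * 14^0.8 = 0.95 * 8.258524

7.8456 L/h


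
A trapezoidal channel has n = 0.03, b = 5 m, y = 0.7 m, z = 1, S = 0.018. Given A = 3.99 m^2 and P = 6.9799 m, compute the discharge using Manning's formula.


R = A/P = 3.99/6.9799 = 0.571641
Q = (1/0.03) * 3.99 * 0.571641^(2/3) * 0.018^0.5

12.2905 m^3/s


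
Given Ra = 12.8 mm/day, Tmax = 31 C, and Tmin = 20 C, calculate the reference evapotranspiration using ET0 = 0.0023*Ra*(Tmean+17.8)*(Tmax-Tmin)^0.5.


Tmean = (Tmax + Tmin)/2 = (31 + 20)/2 = 25.5
ET0 = 0.0023 * 12.8 * (25.5 + 17.8) * sqrt(31 - 20)
ET0 = 0.0023 * 12.8 * 43.3 * 3.316625

4.2279 mm/day


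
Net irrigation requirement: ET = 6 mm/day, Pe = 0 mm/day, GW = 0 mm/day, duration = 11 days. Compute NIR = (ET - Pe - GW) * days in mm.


Daily deficit = ET - Pe - GW = 6 - 0 - 0 = 6 mm/day
NIR = 6 * 11 = 66 mm

66.0000 mm
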